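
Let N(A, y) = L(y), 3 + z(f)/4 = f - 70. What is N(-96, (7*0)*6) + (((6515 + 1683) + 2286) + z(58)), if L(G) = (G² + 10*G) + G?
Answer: 10424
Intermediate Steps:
z(f) = -292 + 4*f (z(f) = -12 + 4*(f - 70) = -12 + 4*(-70 + f) = -12 + (-280 + 4*f) = -292 + 4*f)
L(G) = G² + 11*G
N(A, y) = y*(11 + y)
N(-96, (7*0)*6) + (((6515 + 1683) + 2286) + z(58)) = ((7*0)*6)*(11 + (7*0)*6) + (((6515 + 1683) + 2286) + (-292 + 4*58)) = (0*6)*(11 + 0*6) + ((8198 + 2286) + (-292 + 232)) = 0*(11 + 0) + (10484 - 60) = 0*11 + 10424 = 0 + 10424 = 10424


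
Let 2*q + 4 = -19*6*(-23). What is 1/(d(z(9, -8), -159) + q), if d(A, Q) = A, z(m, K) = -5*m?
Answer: 1/1264 ≈ 0.00079114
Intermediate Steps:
q = 1309 (q = -2 + (-19*6*(-23))/2 = -2 + (-114*(-23))/2 = -2 + (½)*2622 = -2 + 1311 = 1309)
1/(d(z(9, -8), -159) + q) = 1/(-5*9 + 1309) = 1/(-45 + 1309) = 1/1264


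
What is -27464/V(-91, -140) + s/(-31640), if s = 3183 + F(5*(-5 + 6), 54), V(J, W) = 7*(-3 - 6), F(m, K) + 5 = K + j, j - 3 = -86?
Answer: 124108939/284760 ≈ 435.84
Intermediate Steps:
j = -83 (j = 3 - 86 = -83)
F(m, K) = -88 + K (F(m, K) = -5 + (K - 83) = -5 + (-83 + K) = -88 + K)
V(J, W) = -63 (V(J, W) = 7*(-9) = -63)
s = 3149 (s = 3183 + (-88 + 54) = 3183 - 34 = 3149)
-27464/V(-91, -140) + s/(-31640) = -27464/(-63) + 3149/(-31640) = -27464*(-1/63) + 3149*(-1/31640) = 27464/63 - 3149/31640 = 124108939/284760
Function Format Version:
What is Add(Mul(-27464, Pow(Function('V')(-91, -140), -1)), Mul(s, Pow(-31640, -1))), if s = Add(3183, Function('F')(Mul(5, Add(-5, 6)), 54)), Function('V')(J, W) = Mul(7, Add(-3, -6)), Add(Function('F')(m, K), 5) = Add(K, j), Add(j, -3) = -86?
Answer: Rational(124108939, 284760) ≈ 435.84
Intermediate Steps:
j = -83 (j = Add(3, -86) = -83)
Function('F')(m, K) = Add(-88, K) (Function('F')(m, K) = Add(-5, Add(K, -83)) = Add(-5, Add(-83, K)) = Add(-88, K))
Function('V')(J, W) = -63 (Function('V')(J, W) = Mul(7, -9) = -63)
s = 3149 (s = Add(3183, Add(-88, 54)) = Add(3183, -34) = 3149)
Add(Mul(-27464, Pow(Function('V')(-91, -140), -1)), Mul(s, Pow(-31640, -1))) = Add(Mul(-27464, Pow(-63, -1)), Mul(3149, Pow(-31640, -1))) = Add(Mul(-27464, Rational(-1, 63)), Mul(3149, Rational(-1, 31640))) = Add(Rational(27464, 63), Rational(-3149, 31640)) = Rational(124108939, 284760)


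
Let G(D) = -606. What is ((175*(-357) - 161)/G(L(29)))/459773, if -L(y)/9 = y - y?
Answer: 31318/139311219 ≈ 0.00022481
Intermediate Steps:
L(y) = 0 (L(y) = -9*(y - y) = -9*0 = 0)
((175*(-357) - 161)/G(L(29)))/459773 = ((175*(-357) - 161)/(-606))/459773 = ((-62475 - 161)*(-1/606))*(1/459773) = -62636*(-1/606)*(1/459773) = (31318/303)*(1/459773) = 31318/139311219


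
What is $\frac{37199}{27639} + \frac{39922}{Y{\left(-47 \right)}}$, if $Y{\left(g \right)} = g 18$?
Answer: $- \frac{19850626}{433011} \approx -45.843$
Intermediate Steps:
$Y{\left(g \right)} = 18 g$
$\frac{37199}{27639} + \frac{39922}{Y{\left(-47 \right)}} = \frac{37199}{27639} + \frac{39922}{18 \left(-47\right)} = 37199 \cdot \frac{1}{27639} + \frac{39922}{-846} = \frac{37199}{27639} + 39922 \left(- \frac{1}{846}\right) = \frac{37199}{27639} - \frac{19961}{423} = - \frac{19850626}{433011}$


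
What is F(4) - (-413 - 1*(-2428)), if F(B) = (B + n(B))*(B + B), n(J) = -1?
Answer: -1991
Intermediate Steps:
F(B) = 2*B*(-1 + B) (F(B) = (B - 1)*(B + B) = (-1 + B)*(2*B) = 2*B*(-1 + B))
F(4) - (-413 - 1*(-2428)) = 2*4*(-1 + 4) - (-413 - 1*(-2428)) = 2*4*3 - (-413 + 2428) = 24 - 1*2015 = 24 - 2015 = -1991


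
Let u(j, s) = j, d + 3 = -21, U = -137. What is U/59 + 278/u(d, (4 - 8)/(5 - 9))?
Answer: -9845/708 ≈ -13.905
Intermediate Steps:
d = -24 (d = -3 - 21 = -24)
U/59 + 278/u(d, (4 - 8)/(5 - 9)) = -137/59 + 278/(-24) = -137*1/59 + 278*(-1/24) = -137/59 - 139/12 = -9845/708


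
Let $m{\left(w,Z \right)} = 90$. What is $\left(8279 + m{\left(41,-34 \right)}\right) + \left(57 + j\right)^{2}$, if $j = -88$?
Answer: $9330$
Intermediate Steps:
$\left(8279 + m{\left(41,-34 \right)}\right) + \left(57 + j\right)^{2} = \left(8279 + 90\right) + \left(57 - 88\right)^{2} = 8369 + \left(-31\right)^{2} = 8369 + 961 = 9330$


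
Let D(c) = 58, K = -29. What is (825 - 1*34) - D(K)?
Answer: 733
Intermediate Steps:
(825 - 1*34) - D(K) = (825 - 1*34) - 1*58 = (825 - 34) - 58 = 791 - 58 = 733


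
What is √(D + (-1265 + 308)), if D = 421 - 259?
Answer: I*√795 ≈ 28.196*I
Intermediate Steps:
D = 162
√(D + (-1265 + 308)) = √(162 + (-1265 + 308)) = √(162 - 957) = √(-795) = I*√795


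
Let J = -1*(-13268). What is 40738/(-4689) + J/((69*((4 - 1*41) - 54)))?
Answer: -106002518/9814077 ≈ -10.801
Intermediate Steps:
J = 13268
40738/(-4689) + J/((69*((4 - 1*41) - 54))) = 40738/(-4689) + 13268/((69*((4 - 1*41) - 54))) = 40738*(-1/4689) + 13268/((69*((4 - 41) - 54))) = -40738/4689 + 13268/((69*(-37 - 54))) = -40738/4689 + 13268/((69*(-91))) = -40738/4689 + 13268/(-6279) = -40738/4689 + 13268*(-1/6279) = -40738/4689 - 13268/6279 = -106002518/9814077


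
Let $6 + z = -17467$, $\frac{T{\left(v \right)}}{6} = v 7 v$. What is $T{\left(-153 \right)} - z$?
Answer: $1000651$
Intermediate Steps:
$T{\left(v \right)} = 42 v^{2}$ ($T{\left(v \right)} = 6 v 7 v = 6 \cdot 7 v v = 6 \cdot 7 v^{2} = 42 v^{2}$)
$z = -17473$ ($z = -6 - 17467 = -17473$)
$T{\left(-153 \right)} - z = 42 \left(-153\right)^{2} - -17473 = 42 \cdot 23409 + 17473 = 983178 + 17473 = 1000651$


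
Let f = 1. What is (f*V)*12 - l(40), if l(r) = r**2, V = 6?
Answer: -1528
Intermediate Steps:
(f*V)*12 - l(40) = (1*6)*12 - 1*40**2 = 6*12 - 1*1600 = 72 - 1600 = -1528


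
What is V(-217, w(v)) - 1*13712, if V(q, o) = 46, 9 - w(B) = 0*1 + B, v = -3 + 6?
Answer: -13666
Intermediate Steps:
v = 3
w(B) = 9 - B (w(B) = 9 - (0*1 + B) = 9 - (0 + B) = 9 - B)
V(-217, w(v)) - 1*13712 = 46 - 1*13712 = 46 - 13712 = -13666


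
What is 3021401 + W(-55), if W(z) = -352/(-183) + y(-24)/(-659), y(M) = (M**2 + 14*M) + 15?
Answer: 364372081700/120597 ≈ 3.0214e+6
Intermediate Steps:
y(M) = 15 + M**2 + 14*M
W(z) = 185303/120597 (W(z) = -352/(-183) + (15 + (-24)**2 + 14*(-24))/(-659) = -352*(-1/183) + (15 + 576 - 336)*(-1/659) = 352/183 + 255*(-1/659) = 352/183 - 255/659 = 185303/120597)
3021401 + W(-55) = 3021401 + 185303/120597 = 364372081700/120597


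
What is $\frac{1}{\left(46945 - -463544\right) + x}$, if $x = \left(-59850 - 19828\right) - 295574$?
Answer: $\frac{1}{135237} \approx 7.3944 \cdot 10^{-6}$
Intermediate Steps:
$x = -375252$ ($x = -79678 - 295574 = -375252$)
$\frac{1}{\left(46945 - -463544\right) + x} = \frac{1}{\left(46945 - -463544\right) - 375252} = \frac{1}{\left(46945 + 463544\right) - 375252} = \frac{1}{510489 - 375252} = \frac{1}{135237}$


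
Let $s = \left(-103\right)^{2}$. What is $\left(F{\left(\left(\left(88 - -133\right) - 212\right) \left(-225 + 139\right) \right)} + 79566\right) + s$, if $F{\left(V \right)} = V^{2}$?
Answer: $689251$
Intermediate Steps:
$s = 10609$
$\left(F{\left(\left(\left(88 - -133\right) - 212\right) \left(-225 + 139\right) \right)} + 79566\right) + s = \left(\left(\left(\left(88 - -133\right) - 212\right) \left(-225 + 139\right)\right)^{2} + 79566\right) + 10609 = \left(\left(\left(\left(88 + 133\right) - 212\right) \left(-86\right)\right)^{2} + 79566\right) + 10609 = \left(\left(\left(221 - 212\right) \left(-86\right)\right)^{2} + 79566\right) + 10609 = \left(\left(9 \left(-86\right)\right)^{2} + 79566\right) + 10609 = \left(\left(-774\right)^{2} + 79566\right) + 10609 = \left(599076 + 79566\right) + 10609 = 678642 + 10609 = 689251$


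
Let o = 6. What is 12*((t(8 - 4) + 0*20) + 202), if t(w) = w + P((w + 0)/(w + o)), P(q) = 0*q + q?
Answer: 12384/5 ≈ 2476.8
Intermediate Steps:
P(q) = q (P(q) = 0 + q = q)
t(w) = w + w/(6 + w) (t(w) = w + (w + 0)/(w + 6) = w + w/(6 + w))
12*((t(8 - 4) + 0*20) + 202) = 12*(((8 - 4)*(7 + (8 - 4))/(6 + (8 - 4)) + 0*20) + 202) = 12*((4*(7 + 4)/(6 + 4) + 0) + 202) = 12*((4*11/10 + 0) + 202) = 12*((4*(⅒)*11 + 0) + 202) = 12*((22/5 + 0) + 202) = 12*(22/5 + 202) = 12*(1032/5) = 12384/5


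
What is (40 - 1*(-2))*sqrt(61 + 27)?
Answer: 84*sqrt(22) ≈ 394.00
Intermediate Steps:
(40 - 1*(-2))*sqrt(61 + 27) = (40 + 2)*sqrt(88) = 42*(2*sqrt(22)) = 84*sqrt(22)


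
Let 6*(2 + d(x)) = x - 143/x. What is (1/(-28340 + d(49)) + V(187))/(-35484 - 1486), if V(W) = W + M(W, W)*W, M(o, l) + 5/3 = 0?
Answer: 1557764671/461956231950 ≈ 0.0033721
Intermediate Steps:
M(o, l) = -5/3 (M(o, l) = -5/3 + 0 = -5/3)
d(x) = -2 - 143/(6*x) + x/6 (d(x) = -2 + (x - 143/x)/6 = -2 + (-143/(6*x) + x/6) = -2 - 143/(6*x) + x/6)
V(W) = -2*W/3 (V(W) = W - 5*W/3 = -2*W/3)
(1/(-28340 + d(49)) + V(187))/(-35484 - 1486) = (1/(-28340 + (⅙)*(-143 + 49*(-12 + 49))/49) - ⅔*187)/(-35484 - 1486) = (1/(-28340 + (⅙)*(1/49)*(-143 + 49*37)) - 374/3)/(-36970) = (1/(-28340 + (⅙)*(1/49)*(-143 + 1813)) - 374/3)*(-1/36970) = (1/(-28340 + (⅙)*(1/49)*1670) - 374/3)*(-1/36970) = (1/(-28340 + 835/147) - 374/3)*(-1/36970) = (1/(-4165145/147) - 374/3)*(-1/36970) = (-147/4165145 - 374/3)*(-1/36970) = -1557764671/12495435*(-1/36970) = 1557764671/461956231950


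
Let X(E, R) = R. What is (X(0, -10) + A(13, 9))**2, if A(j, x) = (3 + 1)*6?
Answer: 196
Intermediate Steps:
A(j, x) = 24 (A(j, x) = 4*6 = 24)
(X(0, -10) + A(13, 9))**2 = (-10 + 24)**2 = 14**2 = 196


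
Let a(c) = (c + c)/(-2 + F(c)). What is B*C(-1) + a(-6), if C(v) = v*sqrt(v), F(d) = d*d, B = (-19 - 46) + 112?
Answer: -6/17 - 47*I ≈ -0.35294 - 47.0*I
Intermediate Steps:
B = 47 (B = -65 + 112 = 47)
F(d) = d**2
a(c) = 2*c/(-2 + c**2) (a(c) = (c + c)/(-2 + c**2) = (2*c)/(-2 + c**2) = 2*c/(-2 + c**2))
C(v) = v**(3/2)
B*C(-1) + a(-6) = 47*(-1)**(3/2) + 2*(-6)/(-2 + (-6)**2) = 47*(-I) + 2*(-6)/(-2 + 36) = -47*I + 2*(-6)/34 = -47*I + 2*(-6)*(1/34) = -47*I - 6/17 = -6/17 - 47*I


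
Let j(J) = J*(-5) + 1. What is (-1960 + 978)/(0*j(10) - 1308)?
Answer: 491/654 ≈ 0.75076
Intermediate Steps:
j(J) = 1 - 5*J (j(J) = -5*J + 1 = 1 - 5*J)
(-1960 + 978)/(0*j(10) - 1308) = (-1960 + 978)/(0*(1 - 5*10) - 1308) = -982/(0*(1 - 50) - 1308) = -982/(0*(-49) - 1308) = -982/(0 - 1308) = -982/(-1308) = -982*(-1/1308) = 491/654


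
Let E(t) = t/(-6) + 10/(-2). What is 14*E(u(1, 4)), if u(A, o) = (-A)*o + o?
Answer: -70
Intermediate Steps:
u(A, o) = o - A*o (u(A, o) = -A*o + o = o - A*o)
E(t) = -5 - t/6 (E(t) = t*(-⅙) + 10*(-½) = -t/6 - 5 = -5 - t/6)
14*E(u(1, 4)) = 14*(-5 - 2*(1 - 1*1)/3) = 14*(-5 - 2*(1 - 1)/3) = 14*(-5 - 2*0/3) = 14*(-5 - ⅙*0) = 14*(-5 + 0) = 14*(-5) = -70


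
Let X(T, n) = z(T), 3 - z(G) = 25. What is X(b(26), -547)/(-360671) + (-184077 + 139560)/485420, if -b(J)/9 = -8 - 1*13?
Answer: -16045311667/175076916820 ≈ -0.091647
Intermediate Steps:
b(J) = 189 (b(J) = -9*(-8 - 1*13) = -9*(-8 - 13) = -9*(-21) = 189)
z(G) = -22 (z(G) = 3 - 1*25 = 3 - 25 = -22)
X(T, n) = -22
X(b(26), -547)/(-360671) + (-184077 + 139560)/485420 = -22/(-360671) + (-184077 + 139560)/485420 = -22*(-1/360671) - 44517*1/485420 = 22/360671 - 44517/485420 = -16045311667/175076916820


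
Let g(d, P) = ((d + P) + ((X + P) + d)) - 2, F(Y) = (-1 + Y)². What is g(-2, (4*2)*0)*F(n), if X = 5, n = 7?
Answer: -36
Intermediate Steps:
g(d, P) = 3 + 2*P + 2*d (g(d, P) = ((d + P) + ((5 + P) + d)) - 2 = ((P + d) + (5 + P + d)) - 2 = (5 + 2*P + 2*d) - 2 = 3 + 2*P + 2*d)
g(-2, (4*2)*0)*F(n) = (3 + 2*((4*2)*0) + 2*(-2))*(-1 + 7)² = (3 + 2*(8*0) - 4)*6² = (3 + 2*0 - 4)*36 = (3 + 0 - 4)*36 = -1*36 = -36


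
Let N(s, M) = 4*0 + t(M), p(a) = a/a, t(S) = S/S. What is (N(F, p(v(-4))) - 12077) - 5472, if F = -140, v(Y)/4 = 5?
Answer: -17548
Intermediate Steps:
v(Y) = 20 (v(Y) = 4*5 = 20)
t(S) = 1
p(a) = 1
N(s, M) = 1 (N(s, M) = 4*0 + 1 = 0 + 1 = 1)
(N(F, p(v(-4))) - 12077) - 5472 = (1 - 12077) - 5472 = -12076 - 5472 = -17548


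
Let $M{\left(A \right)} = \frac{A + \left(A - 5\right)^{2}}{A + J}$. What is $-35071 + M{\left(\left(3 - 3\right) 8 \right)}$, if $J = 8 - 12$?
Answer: $- \frac{140309}{4} \approx -35077.0$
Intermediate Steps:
$J = -4$
$M{\left(A \right)} = \frac{A + \left(-5 + A\right)^{2}}{-4 + A}$ ($M{\left(A \right)} = \frac{A + \left(A - 5\right)^{2}}{A - 4} = \frac{A + \left(-5 + A\right)^{2}}{-4 + A}$)
$-35071 + M{\left(\left(3 - 3\right) 8 \right)} = -35071 + \frac{\left(3 - 3\right) 8 + \left(-5 + \left(3 - 3\right) 8\right)^{2}}{-4 + \left(3 - 3\right) 8} = -35071 + \frac{0 \cdot 8 + \left(-5 + 0 \cdot 8\right)^{2}}{-4 + 0 \cdot 8} = -35071 + \frac{0 + \left(-5 + 0\right)^{2}}{-4 + 0} = -35071 + \frac{0 + \left(-5\right)^{2}}{-4} = -35071 - \frac{0 + 25}{4} = -35071 - \frac{25}{4} = - \frac{140309}{4}$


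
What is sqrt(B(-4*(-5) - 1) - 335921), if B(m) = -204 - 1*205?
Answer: 3*I*sqrt(37370) ≈ 579.94*I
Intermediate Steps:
B(m) = -409 (B(m) = -204 - 205 = -409)
sqrt(B(-4*(-5) - 1) - 335921) = sqrt(-409 - 335921) = sqrt(-336330) = 3*I*sqrt(37370)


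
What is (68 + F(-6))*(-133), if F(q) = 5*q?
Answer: -5054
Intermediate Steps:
(68 + F(-6))*(-133) = (68 + 5*(-6))*(-133) = (68 - 30)*(-133) = 38*(-133) = -5054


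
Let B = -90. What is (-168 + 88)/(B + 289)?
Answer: -80/199 ≈ -0.40201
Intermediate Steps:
(-168 + 88)/(B + 289) = (-168 + 88)/(-90 + 289) = -80/199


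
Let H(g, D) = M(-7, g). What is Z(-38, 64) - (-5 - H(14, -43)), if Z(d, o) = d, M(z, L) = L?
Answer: -19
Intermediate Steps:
H(g, D) = g
Z(-38, 64) - (-5 - H(14, -43)) = -38 - (-5 - 1*14) = -38 - (-5 - 14) = -38 - 1*(-19) = -38 + 19 = -19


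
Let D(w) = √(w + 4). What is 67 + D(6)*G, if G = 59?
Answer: 67 + 59*√10 ≈ 253.57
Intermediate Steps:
D(w) = √(4 + w)
67 + D(6)*G = 67 + √(4 + 6)*59 = 67 + √10*59 = 67 + 59*√10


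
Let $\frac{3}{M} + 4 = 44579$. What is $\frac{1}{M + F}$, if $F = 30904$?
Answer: $\frac{44575}{1377545803} \approx 3.2358 \cdot 10^{-5}$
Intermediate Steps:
$M = \frac{3}{44575}$ ($M = \frac{3}{-4 + 44579} = \frac{3}{44575} \approx 6.7302 \cdot 10^{-5}$)
$\frac{1}{M + F} = \frac{1}{\frac{3}{44575} + 30904} = \frac{1}{\frac{1377545803}{44575}} = \frac{44575}{1377545803}$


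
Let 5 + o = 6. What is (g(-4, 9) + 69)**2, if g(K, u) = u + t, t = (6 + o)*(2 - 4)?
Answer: 4096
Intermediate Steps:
o = 1 (o = -5 + 6 = 1)
t = -14 (t = (6 + 1)*(2 - 4) = 7*(-2) = -14)
g(K, u) = -14 + u (g(K, u) = u - 14 = -14 + u)
(g(-4, 9) + 69)**2 = ((-14 + 9) + 69)**2 = (-5 + 69)**2 = 64**2 = 4096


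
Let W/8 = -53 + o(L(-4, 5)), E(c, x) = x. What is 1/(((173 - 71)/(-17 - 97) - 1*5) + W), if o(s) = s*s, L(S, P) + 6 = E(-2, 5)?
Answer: -19/8016 ≈ -0.0023703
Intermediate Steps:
L(S, P) = -1 (L(S, P) = -6 + 5 = -1)
o(s) = s²
W = -416 (W = 8*(-53 + (-1)²) = 8*(-53 + 1) = 8*(-52) = -416)
1/(((173 - 71)/(-17 - 97) - 1*5) + W) = 1/(((173 - 71)/(-17 - 97) - 1*5) - 416) = 1/((102/(-114) - 5) - 416) = 1/((102*(-1/114) - 5) - 416) = 1/((-17/19 - 5) - 416) = 1/(-112/19 - 416) = 1/(-8016/19) = -19/8016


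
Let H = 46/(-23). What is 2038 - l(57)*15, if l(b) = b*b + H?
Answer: -46667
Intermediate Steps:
H = -2 (H = 46*(-1/23) = -2)
l(b) = -2 + b² (l(b) = b*b - 2 = b² - 2 = -2 + b²)
2038 - l(57)*15 = 2038 - (-2 + 57²)*15 = 2038 - (-2 + 3249)*15 = 2038 - 3247*15 = 2038 - 1*48705 = 2038 - 48705 = -46667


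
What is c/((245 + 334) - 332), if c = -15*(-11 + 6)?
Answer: 75/247 ≈ 0.30364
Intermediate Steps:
c = 75 (c = -15*(-5) = 75)
c/((245 + 334) - 332) = 75/((245 + 334) - 332) = 75/(579 - 332) = 75/247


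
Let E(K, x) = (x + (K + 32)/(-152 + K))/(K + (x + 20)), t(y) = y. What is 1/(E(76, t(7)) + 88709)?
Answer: 1957/173603619 ≈ 1.1273e-5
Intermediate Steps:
E(K, x) = (x + (32 + K)/(-152 + K))/(20 + K + x) (E(K, x) = (x + (32 + K)/(-152 + K))/(K + (20 + x)) = (x + (32 + K)/(-152 + K))/(20 + K + x))
1/(E(76, t(7)) + 88709) = 1/((-32 - 1*76 + 152*7 - 1*76*7)/(3040 - 1*76**2 + 132*76 + 152*7 - 1*76*7) + 88709) = 1/((-32 - 76 + 1064 - 532)/(3040 - 1*5776 + 10032 + 1064 - 532) + 88709) = 1/(424/(3040 - 5776 + 10032 + 1064 - 532) + 88709) = 1/(424/7828 + 88709) = 1/((1/7828)*424 + 88709) = 1/(106/1957 + 88709) = 1/(173603619/1957) = 1957/173603619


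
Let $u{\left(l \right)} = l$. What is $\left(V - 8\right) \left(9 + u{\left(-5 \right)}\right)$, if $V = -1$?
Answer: $-36$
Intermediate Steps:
$\left(V - 8\right) \left(9 + u{\left(-5 \right)}\right) = \left(-1 - 8\right) \left(9 - 5\right) = \left(-1 - 8\right) 4 = \left(-9\right) 4 = -36$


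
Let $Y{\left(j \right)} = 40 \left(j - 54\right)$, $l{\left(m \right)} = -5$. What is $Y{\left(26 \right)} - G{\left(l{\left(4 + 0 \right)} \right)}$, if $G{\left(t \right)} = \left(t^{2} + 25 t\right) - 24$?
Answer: $-996$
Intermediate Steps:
$G{\left(t \right)} = -24 + t^{2} + 25 t$
$Y{\left(j \right)} = -2160 + 40 j$ ($Y{\left(j \right)} = 40 \left(-54 + j\right) = -2160 + 40 j$)
$Y{\left(26 \right)} - G{\left(l{\left(4 + 0 \right)} \right)} = \left(-2160 + 40 \cdot 26\right) - \left(-24 + \left(-5\right)^{2} + 25 \left(-5\right)\right) = \left(-2160 + 1040\right) - \left(-24 + 25 - 125\right) = -1120 - -124 = -1120 + 124 = -996$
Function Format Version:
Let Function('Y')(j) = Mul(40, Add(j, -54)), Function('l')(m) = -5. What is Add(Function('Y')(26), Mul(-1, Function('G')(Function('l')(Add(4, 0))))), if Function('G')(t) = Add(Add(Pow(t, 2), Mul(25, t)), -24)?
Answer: -996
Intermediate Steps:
Function('G')(t) = Add(-24, Pow(t, 2), Mul(25, t))
Function('Y')(j) = Add(-2160, Mul(40, j)) (Function('Y')(j) = Mul(40, Add(-54, j)) = Add(-2160, Mul(40, j)))
Add(Function('Y')(26), Mul(-1, Function('G')(Function('l')(Add(4, 0))))) = Add(Add(-2160, Mul(40, 26)), Mul(-1, Add(-24, Pow(-5, 2), Mul(25, -5)))) = Add(Add(-2160, 1040), Mul(-1, Add(-24, 25, -125))) = Add(-1120, Mul(-1, -124)) = Add(-1120, 124) = -996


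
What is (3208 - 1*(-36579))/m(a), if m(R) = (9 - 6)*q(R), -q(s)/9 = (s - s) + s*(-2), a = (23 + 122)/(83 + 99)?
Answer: 3620617/3915 ≈ 924.81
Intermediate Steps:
a = 145/182 ≈ 0.79670
q(s) = 18*s (q(s) = -9*((s - s) + s*(-2)) = -9*(0 - 2*s) = -(-18)*s = 18*s)
m(R) = 54*R (m(R) = (9 - 6)*(18*R) = 3*(18*R) = 54*R)
(3208 - 1*(-36579))/m(a) = (3208 - 1*(-36579))/((54*(145/182))) = (3208 + 36579)/(3915/91) = 39787*(91/3915) = 3620617/3915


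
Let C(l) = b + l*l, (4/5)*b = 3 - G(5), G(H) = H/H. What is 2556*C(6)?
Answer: 98406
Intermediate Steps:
G(H) = 1
b = 5/2 (b = 5*(3 - 1*1)/4 = 5*(3 - 1)/4 = (5/4)*2 = 5/2 ≈ 2.5000)
C(l) = 5/2 + l² (C(l) = 5/2 + l*l = 5/2 + l²)
2556*C(6) = 2556*(5/2 + 6²) = 2556*(5/2 + 36) = 2556*(77/2) = 98406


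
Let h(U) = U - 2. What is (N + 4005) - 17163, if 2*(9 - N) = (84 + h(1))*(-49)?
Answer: -22231/2 ≈ -11116.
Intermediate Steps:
h(U) = -2 + U
N = 4085/2 (N = 9 - (84 + (-2 + 1))*(-49)/2 = 9 - (84 - 1)*(-49)/2 = 9 - 83*(-49)/2 = 9 - ½*(-4067) = 9 + 4067/2 = 4085/2 ≈ 2042.5)
(N + 4005) - 17163 = (4085/2 + 4005) - 17163 = 12095/2 - 17163 = -22231/2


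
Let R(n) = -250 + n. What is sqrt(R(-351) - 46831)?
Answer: 154*I*sqrt(2) ≈ 217.79*I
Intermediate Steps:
sqrt(R(-351) - 46831) = sqrt((-250 - 351) - 46831) = sqrt(-601 - 46831) = sqrt(-47432) = 154*I*sqrt(2)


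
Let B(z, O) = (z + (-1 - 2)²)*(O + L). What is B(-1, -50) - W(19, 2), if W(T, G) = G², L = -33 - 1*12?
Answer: -764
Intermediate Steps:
L = -45 (L = -33 - 12 = -45)
B(z, O) = (-45 + O)*(9 + z) (B(z, O) = (z + (-1 - 2)²)*(O - 45) = (z + (-3)²)*(-45 + O) = (z + 9)*(-45 + O) = (9 + z)*(-45 + O) = (-45 + O)*(9 + z))
B(-1, -50) - W(19, 2) = (-405 - 45*(-1) + 9*(-50) - 50*(-1)) - 1*2² = (-405 + 45 - 450 + 50) - 1*4 = -760 - 4 = -764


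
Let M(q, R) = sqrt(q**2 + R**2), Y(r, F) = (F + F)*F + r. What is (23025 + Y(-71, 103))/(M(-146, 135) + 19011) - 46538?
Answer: -4204249150537/90344645 - 11043*sqrt(39541)/90344645 ≈ -46536.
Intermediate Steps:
Y(r, F) = r + 2*F**2 (Y(r, F) = (2*F)*F + r = 2*F**2 + r = r + 2*F**2)
M(q, R) = sqrt(R**2 + q**2)
(23025 + Y(-71, 103))/(M(-146, 135) + 19011) - 46538 = (23025 + (-71 + 2*103**2))/(sqrt(135**2 + (-146)**2) + 19011) - 46538 = (23025 + (-71 + 2*10609))/(sqrt(18225 + 21316) + 19011) - 46538 = (23025 + (-71 + 21218))/(sqrt(39541) + 19011) - 46538 = (23025 + 21147)/(19011 + sqrt(39541)) - 46538 = 44172/(19011 + sqrt(39541)) - 46538 = -46538 + 44172/(19011 + sqrt(39541))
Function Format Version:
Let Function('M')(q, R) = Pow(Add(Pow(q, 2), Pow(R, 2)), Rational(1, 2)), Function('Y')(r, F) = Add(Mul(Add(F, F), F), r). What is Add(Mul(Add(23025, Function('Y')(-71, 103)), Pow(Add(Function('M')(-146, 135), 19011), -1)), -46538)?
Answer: Add(Rational(-4204249150537, 90344645), Mul(Rational(-11043, 90344645), Pow(39541, Rational(1, 2)))) ≈ -46536.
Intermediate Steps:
Function('Y')(r, F) = Add(r, Mul(2, Pow(F, 2))) (Function('Y')(r, F) = Add(Mul(Mul(2, F), F), r) = Add(Mul(2, Pow(F, 2)), r) = Add(r, Mul(2, Pow(F, 2))))
Function('M')(q, R) = Pow(Add(Pow(R, 2), Pow(q, 2)), Rational(1, 2))
Add(Mul(Add(23025, Function('Y')(-71, 103)), Pow(Add(Function('M')(-146, 135), 19011), -1)), -46538) = Add(Mul(Add(23025, Add(-71, Mul(2, Pow(103, 2)))), Pow(Add(Pow(Add(Pow(135, 2), Pow(-146, 2)), Rational(1, 2)), 19011), -1)), -46538) = Add(Mul(Add(23025, Add(-71, Mul(2, 10609))), Pow(Add(Pow(Add(18225, 21316), Rational(1, 2)), 19011), -1)), -46538) = Add(Mul(Add(23025, Add(-71, 21218)), Pow(Add(Pow(39541, Rational(1, 2)), 19011), -1)), -46538) = Add(Mul(Add(23025, 21147), Pow(Add(19011, Pow(39541, Rational(1, 2))), -1)), -46538) = Add(Mul(44172, Pow(Add(19011, Pow(39541, Rational(1, 2))), -1)), -46538) = Add(-46538, Mul(44172, Pow(Add(19011, Pow(39541, Rational(1, 2))), -1)))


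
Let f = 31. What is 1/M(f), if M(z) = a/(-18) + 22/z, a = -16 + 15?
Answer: 558/427 ≈ 1.3068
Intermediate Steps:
a = -1
M(z) = 1/18 + 22/z (M(z) = -1/(-18) + 22/z = -1*(-1/18) + 22/z = 1/18 + 22/z)
1/M(f) = 1/((1/18)*(396 + 31)/31) = 1/((1/18)*(1/31)*427) = 1/(427/558) = 558/427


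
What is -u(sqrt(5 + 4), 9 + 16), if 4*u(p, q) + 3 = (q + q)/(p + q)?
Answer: 17/56 ≈ 0.30357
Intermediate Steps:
u(p, q) = -3/4 + q/(2*(p + q)) (u(p, q) = -3/4 + ((q + q)/(p + q))/4 = -3/4 + ((2*q)/(p + q))/4 = -3/4 + (2*q/(p + q))/4 = -3/4 + q/(2*(p + q)))
-u(sqrt(5 + 4), 9 + 16) = -(-(9 + 16) - 3*sqrt(5 + 4))/(4*(sqrt(5 + 4) + (9 + 16))) = -(-1*25 - 3*sqrt(9))/(4*(sqrt(9) + 25)) = -(-25 - 3*3)/(4*(3 + 25)) = -(-25 - 9)/(4*28) = -(-34)/(4*28) = -1*(-17/56) = 17/56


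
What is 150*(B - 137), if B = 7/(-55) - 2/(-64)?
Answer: -3619335/176 ≈ -20564.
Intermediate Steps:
B = -169/1760 (B = 7*(-1/55) - 2*(-1/64) = -7/55 + 1/32 = -169/1760 ≈ -0.096023)
150*(B - 137) = 150*(-169/1760 - 137) = 150*(-241289/1760) = -3619335/176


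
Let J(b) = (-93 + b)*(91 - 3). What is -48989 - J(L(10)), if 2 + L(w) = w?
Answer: -41509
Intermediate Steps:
L(w) = -2 + w
J(b) = -8184 + 88*b (J(b) = (-93 + b)*88 = -8184 + 88*b)
-48989 - J(L(10)) = -48989 - (-8184 + 88*(-2 + 10)) = -48989 - (-8184 + 88*8) = -48989 - (-8184 + 704) = -48989 - 1*(-7480) = -48989 + 7480 = -41509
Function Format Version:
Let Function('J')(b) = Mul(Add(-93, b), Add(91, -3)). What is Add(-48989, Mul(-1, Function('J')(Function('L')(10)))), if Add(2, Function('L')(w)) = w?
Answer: -41509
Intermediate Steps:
Function('L')(w) = Add(-2, w)
Function('J')(b) = Add(-8184, Mul(88, b)) (Function('J')(b) = Mul(Add(-93, b), 88) = Add(-8184, Mul(88, b)))
Add(-48989, Mul(-1, Function('J')(Function('L')(10)))) = Add(-48989, Mul(-1, Add(-8184, Mul(88, Add(-2, 10))))) = Add(-48989, Mul(-1, Add(-8184, Mul(88, 8)))) = Add(-48989, Mul(-1, Add(-8184, 704))) = Add(-48989, Mul(-1, -7480)) = Add(-48989, 7480) = -41509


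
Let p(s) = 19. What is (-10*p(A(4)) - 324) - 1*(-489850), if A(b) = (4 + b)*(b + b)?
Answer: 489336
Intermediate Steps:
A(b) = 2*b*(4 + b) (A(b) = (4 + b)*(2*b) = 2*b*(4 + b))
(-10*p(A(4)) - 324) - 1*(-489850) = (-10*19 - 324) - 1*(-489850) = (-190 - 324) + 489850 = -514 + 489850 = 489336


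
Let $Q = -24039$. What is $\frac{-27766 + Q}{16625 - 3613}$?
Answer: $- \frac{51805}{13012} \approx -3.9813$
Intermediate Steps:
$\frac{-27766 + Q}{16625 - 3613} = \frac{-27766 - 24039}{16625 - 3613} = - \frac{51805}{13012}$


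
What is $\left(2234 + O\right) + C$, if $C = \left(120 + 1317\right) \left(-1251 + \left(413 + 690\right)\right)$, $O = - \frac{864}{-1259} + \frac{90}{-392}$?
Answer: $- \frac{51929396999}{246764} \approx -2.1044 \cdot 10^{5}$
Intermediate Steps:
$O = \frac{112689}{246764}$ ($O = \left(-864\right) \left(- \frac{1}{1259}\right) + 90 \left(- \frac{1}{392}\right) = \frac{864}{1259} - \frac{45}{196} = \frac{112689}{246764} \approx 0.45667$)
$C = -212676$ ($C = 1437 \left(-1251 + 1103\right) = 1437 \left(-148\right) = -212676$)
$\left(2234 + O\right) + C = \left(2234 + \frac{112689}{246764}\right) - 212676 = \frac{551383465}{246764} - 212676 = - \frac{51929396999}{246764}$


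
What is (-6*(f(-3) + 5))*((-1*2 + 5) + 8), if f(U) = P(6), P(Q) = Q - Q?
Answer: -330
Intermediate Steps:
P(Q) = 0
f(U) = 0
(-6*(f(-3) + 5))*((-1*2 + 5) + 8) = (-6*(0 + 5))*((-1*2 + 5) + 8) = (-6*5)*((-2 + 5) + 8) = -30*(3 + 8) = -30*11 = -330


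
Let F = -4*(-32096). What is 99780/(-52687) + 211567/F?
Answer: -28191949/114646912 ≈ -0.24590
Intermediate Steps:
F = 128384
99780/(-52687) + 211567/F = 99780/(-52687) + 211567/128384 = 99780*(-1/52687) + 211567*(1/128384) = -99780/52687 + 211567/128384 = -28191949/114646912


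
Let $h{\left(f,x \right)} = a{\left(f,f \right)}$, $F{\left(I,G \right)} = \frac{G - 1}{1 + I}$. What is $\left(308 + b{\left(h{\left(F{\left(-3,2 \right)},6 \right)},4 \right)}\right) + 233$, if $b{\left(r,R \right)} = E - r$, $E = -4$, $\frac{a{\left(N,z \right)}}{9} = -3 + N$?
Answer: $\frac{1137}{2} \approx 568.5$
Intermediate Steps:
$a{\left(N,z \right)} = -27 + 9 N$ ($a{\left(N,z \right)} = 9 \left(-3 + N\right) = -27 + 9 N$)
$F{\left(I,G \right)} = \frac{-1 + G}{1 + I}$
$h{\left(f,x \right)} = -27 + 9 f$
$b{\left(r,R \right)} = -4 - r$
$\left(308 + b{\left(h{\left(F{\left(-3,2 \right)},6 \right)},4 \right)}\right) + 233 = \left(308 - \left(-23 + \frac{9 \left(-1 + 2\right)}{1 - 3}\right)\right) + 233 = \left(308 - \left(-23 + 9 \frac{1}{-2} \cdot 1\right)\right) + 233 = \left(308 - \left(-23 + 9 \left(- \frac{1}{2}\right) 1\right)\right) + 233 = \left(308 - \left(-23 - \frac{9}{2}\right)\right) + 233 = \left(308 - - \frac{55}{2}\right) + 233 = \left(308 + \left(-4 + \frac{63}{2}\right)\right) + 233 = \left(308 + \frac{55}{2}\right) + 233 = \frac{671}{2} + 233 = \frac{1137}{2}$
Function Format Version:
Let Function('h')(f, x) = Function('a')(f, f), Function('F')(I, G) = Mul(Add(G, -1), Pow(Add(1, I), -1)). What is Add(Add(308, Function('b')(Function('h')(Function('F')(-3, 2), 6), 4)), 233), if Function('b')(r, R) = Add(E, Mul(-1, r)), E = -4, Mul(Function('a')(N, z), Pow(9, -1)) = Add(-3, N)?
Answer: Rational(1137, 2) ≈ 568.50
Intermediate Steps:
Function('a')(N, z) = Add(-27, Mul(9, N)) (Function('a')(N, z) = Mul(9, Add(-3, N)) = Add(-27, Mul(9, N)))
Function('F')(I, G) = Mul(Pow(Add(1, I), -1), Add(-1, G)) (Function('F')(I, G) = Mul(Add(-1, G), Pow(Add(1, I), -1)) = Mul(Pow(Add(1, I), -1), Add(-1, G)))
Function('h')(f, x) = Add(-27, Mul(9, f))
Function('b')(r, R) = Add(-4, Mul(-1, r))
Add(Add(308, Function('b')(Function('h')(Function('F')(-3, 2), 6), 4)), 233) = Add(Add(308, Add(-4, Mul(-1, Add(-27, Mul(9, Mul(Pow(Add(1, -3), -1), Add(-1, 2))))))), 233) = Add(Add(308, Add(-4, Mul(-1, Add(-27, Mul(9, Mul(Pow(-2, -1), 1)))))), 233) = Add(Add(308, Add(-4, Mul(-1, Add(-27, Mul(9, Mul(Rational(-1, 2), 1)))))), 233) = Add(Add(308, Add(-4, Mul(-1, Add(-27, Mul(9, Rational(-1, 2)))))), 233) = Add(Add(308, Add(-4, Mul(-1, Add(-27, Rational(-9, 2))))), 233) = Add(Add(308, Add(-4, Mul(-1, Rational(-63, 2)))), 233) = Add(Add(308, Add(-4, Rational(63, 2))), 233) = Add(Add(308, Rational(55, 2)), 233) = Add(Rational(671, 2), 233) = Rational(1137, 2)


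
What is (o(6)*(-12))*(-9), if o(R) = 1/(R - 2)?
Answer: 27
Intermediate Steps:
o(R) = 1/(-2 + R)
(o(6)*(-12))*(-9) = (-12/(-2 + 6))*(-9) = (-12/4)*(-9) = ((¼)*(-12))*(-9) = -3*(-9) = 27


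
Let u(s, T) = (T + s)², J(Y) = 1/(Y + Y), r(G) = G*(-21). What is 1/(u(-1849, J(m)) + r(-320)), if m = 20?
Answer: 1600/5480685681 ≈ 2.9193e-7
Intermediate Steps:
r(G) = -21*G
J(Y) = 1/(2*Y)
1/(u(-1849, J(m)) + r(-320)) = 1/(((½)/20 - 1849)² - 21*(-320)) = 1/(((½)*(1/20) - 1849)² + 6720) = 1/((1/40 - 1849)² + 6720) = 1/((-73959/40)² + 6720) = 1/(5469933681/1600 + 6720) = 1/(5480685681/1600) = 1600/5480685681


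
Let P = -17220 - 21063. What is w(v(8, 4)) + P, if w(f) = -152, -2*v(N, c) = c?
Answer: -38435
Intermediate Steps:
v(N, c) = -c/2
P = -38283
w(v(8, 4)) + P = -152 - 38283 = -38435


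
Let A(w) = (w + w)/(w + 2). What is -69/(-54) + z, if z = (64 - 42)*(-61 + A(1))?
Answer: -23869/18 ≈ -1326.1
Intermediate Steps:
A(w) = 2*w/(2 + w) (A(w) = (2*w)/(2 + w) = 2*w/(2 + w))
z = -3982/3 (z = (64 - 42)*(-61 + 2*1/(2 + 1)) = 22*(-61 + 2*1/3) = 22*(-61 + 2*1*(⅓)) = 22*(-61 + ⅔) = 22*(-181/3) = -3982/3 ≈ -1327.3)
-69/(-54) + z = -69/(-54) - 3982/3 = -69*(-1/54) - 3982/3 = 23/18 - 3982/3 = -23869/18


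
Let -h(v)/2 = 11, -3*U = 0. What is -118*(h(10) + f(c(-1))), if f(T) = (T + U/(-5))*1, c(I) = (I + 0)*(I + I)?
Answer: 2360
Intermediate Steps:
U = 0 (U = -1/3*0 = 0)
h(v) = -22 (h(v) = -2*11 = -22)
c(I) = 2*I**2 (c(I) = I*(2*I) = 2*I**2)
f(T) = T (f(T) = (T + 0/(-5))*1 = (T + 0*(-1/5))*1 = (T + 0)*1 = T*1 = T)
-118*(h(10) + f(c(-1))) = -118*(-22 + 2*(-1)**2) = -118*(-22 + 2*1) = -118*(-22 + 2) = -118*(-20) = 2360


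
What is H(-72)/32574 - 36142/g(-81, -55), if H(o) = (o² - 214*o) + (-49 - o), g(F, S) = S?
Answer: 1178423333/1791570 ≈ 657.76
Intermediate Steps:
H(o) = -49 + o² - 215*o
H(-72)/32574 - 36142/g(-81, -55) = (-49 + (-72)² - 215*(-72))/32574 - 36142/(-55) = (-49 + 5184 + 15480)*(1/32574) - 36142*(-1/55) = 20615*(1/32574) + 36142/55 = 20615/32574 + 36142/55 = 1178423333/1791570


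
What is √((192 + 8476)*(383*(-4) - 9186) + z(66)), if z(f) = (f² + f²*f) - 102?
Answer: I*√92611874 ≈ 9623.5*I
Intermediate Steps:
z(f) = -102 + f² + f³ (z(f) = (f² + f³) - 102 = -102 + f² + f³)
√((192 + 8476)*(383*(-4) - 9186) + z(66)) = √((192 + 8476)*(383*(-4) - 9186) + (-102 + 66² + 66³)) = √(8668*(-1532 - 9186) + (-102 + 4356 + 287496)) = √(8668*(-10718) + 291750) = √(-92903624 + 291750) = √(-92611874) = I*√92611874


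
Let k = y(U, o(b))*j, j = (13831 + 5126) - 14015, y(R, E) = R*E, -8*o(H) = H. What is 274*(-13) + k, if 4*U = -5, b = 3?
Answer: -19927/16 ≈ -1245.4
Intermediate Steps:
o(H) = -H/8
U = -5/4 (U = (¼)*(-5) = -5/4 ≈ -1.2500)
y(R, E) = E*R
j = 4942 (j = 18957 - 14015 = 4942)
k = 37065/16 (k = (-⅛*3*(-5/4))*4942 = -3/8*(-5/4)*4942 = (15/32)*4942 = 37065/16 ≈ 2316.6)
274*(-13) + k = 274*(-13) + 37065/16 = -3562 + 37065/16 = -19927/16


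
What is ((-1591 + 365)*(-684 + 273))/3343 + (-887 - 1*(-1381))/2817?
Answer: 1421098304/9417231 ≈ 150.90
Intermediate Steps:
((-1591 + 365)*(-684 + 273))/3343 + (-887 - 1*(-1381))/2817 = -1226*(-411)*(1/3343) + (-887 + 1381)*(1/2817) = 503886*(1/3343) + 494*(1/2817) = 503886/3343 + 494/2817 = 1421098304/9417231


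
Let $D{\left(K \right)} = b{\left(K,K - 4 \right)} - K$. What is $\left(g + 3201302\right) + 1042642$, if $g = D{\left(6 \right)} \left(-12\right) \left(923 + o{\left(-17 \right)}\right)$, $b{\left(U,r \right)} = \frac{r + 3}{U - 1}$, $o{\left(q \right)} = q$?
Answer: $4298304$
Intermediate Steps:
$b{\left(U,r \right)} = \frac{3 + r}{-1 + U}$
$D{\left(K \right)} = 1 - K$ ($D{\left(K \right)} = \frac{3 + \left(K - 4\right)}{-1 + K} - K = \frac{3 + \left(-4 + K\right)}{-1 + K} - K = \frac{-1 + K}{-1 + K} - K = 1 - K$)
$g = 54360$ ($g = \left(1 - 6\right) \left(-12\right) \left(923 - 17\right) = \left(1 - 6\right) \left(-12\right) 906 = \left(-5\right) \left(-12\right) 906 = 60 \cdot 906 = 54360$)
$\left(g + 3201302\right) + 1042642 = \left(54360 + 3201302\right) + 1042642 = 3255662 + 1042642 = 4298304$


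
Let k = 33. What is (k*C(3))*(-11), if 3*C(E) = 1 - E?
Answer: 242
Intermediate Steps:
C(E) = ⅓ - E/3 (C(E) = (1 - E)/3 = ⅓ - E/3)
(k*C(3))*(-11) = (33*(⅓ - ⅓*3))*(-11) = (33*(⅓ - 1))*(-11) = (33*(-⅔))*(-11) = -22*(-11) = 242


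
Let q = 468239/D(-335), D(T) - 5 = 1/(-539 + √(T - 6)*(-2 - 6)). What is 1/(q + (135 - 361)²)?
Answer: 1129566253390/163511641270670889 + 3745912*I*√341/163511641270670889 ≈ 6.9082e-6 + 4.2304e-10*I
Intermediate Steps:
D(T) = 5 + 1/(-539 - 8*√(-6 + T)) (D(T) = 5 + 1/(-539 + √(T - 6)*(-2 - 6)) = 5 + 1/(-539 + √(-6 + T)*(-8)) = 5 + 1/(-539 - 8*√(-6 + T)))
q = 468239*(539 + 8*I*√341)/(2*(1347 + 20*I*√341)) (q = 468239/((2*(1347 + 20*√(-6 - 335))/(539 + 8*√(-6 - 335)))) = 468239/((2*(1347 + 20*√(-341))/(539 + 8*√(-341)))) = 468239/((2*(1347 + 20*(I*√341))/(539 + 8*(I*√341)))) = 468239/((2*(1347 + 20*I*√341)/(539 + 8*I*√341))) = 468239*((539 + 8*I*√341)/(2*(1347 + 20*I*√341))) = 468239*(539 + 8*I*√341)/(2*(1347 + 20*I*√341)) ≈ 93680.0 - 8.8646*I)
1/(q + (135 - 361)²) = 1/((365504085727/3901618 - 936478*I*√341/1950809) + (135 - 361)²) = 1/((365504085727/3901618 - 936478*I*√341/1950809) + (-226)²) = 1/((365504085727/3901618 - 936478*I*√341/1950809) + 51076) = 1/(564783126695/3901618 - 936478*I*√341/1950809)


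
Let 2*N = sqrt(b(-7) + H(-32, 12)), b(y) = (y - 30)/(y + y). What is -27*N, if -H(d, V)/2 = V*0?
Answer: -27*sqrt(518)/28 ≈ -21.947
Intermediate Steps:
H(d, V) = 0 (H(d, V) = -2*V*0 = -2*0 = 0)
b(y) = (-30 + y)/(2*y) (b(y) = (-30 + y)/((2*y)) = (-30 + y)*(1/(2*y)) = (-30 + y)/(2*y))
N = sqrt(518)/28 (N = sqrt((1/2)*(-30 - 7)/(-7) + 0)/2 = sqrt((1/2)*(-1/7)*(-37) + 0)/2 = sqrt(37/14 + 0)/2 = sqrt(37/14)/2 = (sqrt(518)/14)/2 = sqrt(518)/28 ≈ 0.81284)
-27*N = -27*sqrt(518)/28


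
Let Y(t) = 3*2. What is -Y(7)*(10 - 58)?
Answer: 288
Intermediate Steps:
Y(t) = 6
-Y(7)*(10 - 58) = -6*(10 - 58) = -6*(-48) = -1*(-288) = 288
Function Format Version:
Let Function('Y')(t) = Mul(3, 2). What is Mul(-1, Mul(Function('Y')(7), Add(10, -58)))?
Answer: 288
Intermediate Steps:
Function('Y')(t) = 6
Mul(-1, Mul(Function('Y')(7), Add(10, -58))) = Mul(-1, Mul(6, Add(10, -58))) = Mul(-1, Mul(6, -48)) = Mul(-1, -288) = 288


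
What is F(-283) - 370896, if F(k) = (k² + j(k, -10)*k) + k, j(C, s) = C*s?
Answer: -1091980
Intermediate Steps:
F(k) = k - 9*k² (F(k) = (k² + (k*(-10))*k) + k = (k² + (-10*k)*k) + k = (k² - 10*k²) + k = -9*k² + k = k - 9*k²)
F(-283) - 370896 = -283*(1 - 9*(-283)) - 370896 = -283*(1 + 2547) - 370896 = -283*2548 - 370896 = -721084 - 370896 = -1091980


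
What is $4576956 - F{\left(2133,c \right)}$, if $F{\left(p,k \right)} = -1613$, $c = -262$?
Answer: $4578569$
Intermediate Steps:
$4576956 - F{\left(2133,c \right)} = 4576956 - -1613 = 4576956 + 1613 = 4578569$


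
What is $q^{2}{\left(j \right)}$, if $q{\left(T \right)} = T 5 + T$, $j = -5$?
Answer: $900$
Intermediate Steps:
$q{\left(T \right)} = 6 T$ ($q{\left(T \right)} = 5 T + T = 6 T$)
$q^{2}{\left(j \right)} = \left(6 \left(-5\right)\right)^{2} = \left(-30\right)^{2} = 900$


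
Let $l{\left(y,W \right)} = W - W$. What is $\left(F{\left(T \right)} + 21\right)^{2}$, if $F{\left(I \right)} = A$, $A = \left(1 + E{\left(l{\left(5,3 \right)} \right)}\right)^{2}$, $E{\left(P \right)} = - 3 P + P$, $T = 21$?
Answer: $484$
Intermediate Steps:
$l{\left(y,W \right)} = 0$
$E{\left(P \right)} = - 2 P$
$A = 1$ ($A = \left(1 - 0\right)^{2} = \left(1 + 0\right)^{2} = 1^{2} = 1$)
$F{\left(I \right)} = 1$
$\left(F{\left(T \right)} + 21\right)^{2} = \left(1 + 21\right)^{2} = 22^{2} = 484$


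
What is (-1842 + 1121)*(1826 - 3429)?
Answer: 1155763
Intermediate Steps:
(-1842 + 1121)*(1826 - 3429) = -721*(-1603) = 1155763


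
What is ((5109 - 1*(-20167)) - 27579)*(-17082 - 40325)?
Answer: 132208321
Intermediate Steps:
((5109 - 1*(-20167)) - 27579)*(-17082 - 40325) = ((5109 + 20167) - 27579)*(-57407) = (25276 - 27579)*(-57407) = -2303*(-57407) = 132208321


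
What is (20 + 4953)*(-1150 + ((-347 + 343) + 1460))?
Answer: 1521738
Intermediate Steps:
(20 + 4953)*(-1150 + ((-347 + 343) + 1460)) = 4973*(-1150 + (-4 + 1460)) = 4973*(-1150 + 1456) = 4973*306 = 1521738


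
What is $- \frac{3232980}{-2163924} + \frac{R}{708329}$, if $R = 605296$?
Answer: $\frac{99995223109}{42576947861} \approx 2.3486$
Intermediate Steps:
$- \frac{3232980}{-2163924} + \frac{R}{708329} = - \frac{3232980}{-2163924} + \frac{605296}{708329} = \left(-3232980\right) \left(- \frac{1}{2163924}\right) + 605296 \cdot \frac{1}{708329} = \frac{89805}{60109} + \frac{605296}{708329} = \frac{99995223109}{42576947861}$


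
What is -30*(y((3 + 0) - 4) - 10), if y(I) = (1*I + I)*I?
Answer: 240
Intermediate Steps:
y(I) = 2*I² (y(I) = (I + I)*I = (2*I)*I = 2*I²)
-30*(y((3 + 0) - 4) - 10) = -30*(2*((3 + 0) - 4)² - 10) = -30*(2*(3 - 4)² - 10) = -30*(2*(-1)² - 10) = -30*(2*1 - 10) = -30*(2 - 10) = -30*(-8) = 240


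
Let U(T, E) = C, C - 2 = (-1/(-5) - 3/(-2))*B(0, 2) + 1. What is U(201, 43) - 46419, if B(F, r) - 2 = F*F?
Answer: -232063/5 ≈ -46413.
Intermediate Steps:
B(F, r) = 2 + F**2 (B(F, r) = 2 + F*F = 2 + F**2)
C = 32/5 (C = 2 + ((-1/(-5) - 3/(-2))*(2 + 0**2) + 1) = 2 + ((-1*(-1/5) - 3*(-1/2))*(2 + 0) + 1) = 2 + ((1/5 + 3/2)*2 + 1) = 2 + ((17/10)*2 + 1) = 2 + (17/5 + 1) = 2 + 22/5 = 32/5 ≈ 6.4000)
U(T, E) = 32/5
U(201, 43) - 46419 = 32/5 - 46419 = -232063/5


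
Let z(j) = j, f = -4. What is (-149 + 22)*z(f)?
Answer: 508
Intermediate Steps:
(-149 + 22)*z(f) = (-149 + 22)*(-4) = -127*(-4) = 508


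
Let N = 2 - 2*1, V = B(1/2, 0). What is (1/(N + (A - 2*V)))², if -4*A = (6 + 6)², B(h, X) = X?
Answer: 1/1296 ≈ 0.00077160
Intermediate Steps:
V = 0
A = -36 (A = -(6 + 6)²/4 = -¼*12² = -¼*144 = -36)
N = 0 (N = 2 - 2 = 0)
(1/(N + (A - 2*V)))² = (1/(0 + (-36 - 2*0)))² = (1/(0 + (-36 + 0)))² = (1/(0 - 36))² = (1/(-36))² = (-1/36)² = 1/1296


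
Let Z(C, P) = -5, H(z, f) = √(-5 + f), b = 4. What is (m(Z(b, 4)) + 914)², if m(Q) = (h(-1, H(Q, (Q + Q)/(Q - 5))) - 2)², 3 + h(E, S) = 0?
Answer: 881721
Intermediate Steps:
h(E, S) = -3 (h(E, S) = -3 + 0 = -3)
m(Q) = 25 (m(Q) = (-3 - 2)² = (-5)² = 25)
(m(Z(b, 4)) + 914)² = (25 + 914)² = 939² = 881721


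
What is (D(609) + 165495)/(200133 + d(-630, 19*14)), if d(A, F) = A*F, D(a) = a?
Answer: 18456/3617 ≈ 5.1026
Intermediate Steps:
(D(609) + 165495)/(200133 + d(-630, 19*14)) = (609 + 165495)/(200133 - 11970*14) = 166104/(200133 - 630*266) = 166104/(200133 - 167580) = 166104/32553 = 166104*(1/32553) = 18456/3617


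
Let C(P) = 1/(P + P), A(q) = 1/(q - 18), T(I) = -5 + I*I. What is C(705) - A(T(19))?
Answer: -268/119145 ≈ -0.0022494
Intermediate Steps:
T(I) = -5 + I²
A(q) = 1/(-18 + q)
C(P) = 1/(2*P)
C(705) - A(T(19)) = (½)/705 - 1/(-18 + (-5 + 19²)) = (½)*(1/705) - 1/(-18 + (-5 + 361)) = 1/1410 - 1/(-18 + 356) = 1/1410 - 1/338 = -268/119145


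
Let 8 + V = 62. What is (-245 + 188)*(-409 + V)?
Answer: 20235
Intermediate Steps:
V = 54 (V = -8 + 62 = 54)
(-245 + 188)*(-409 + V) = (-245 + 188)*(-409 + 54) = -57*(-355) = 20235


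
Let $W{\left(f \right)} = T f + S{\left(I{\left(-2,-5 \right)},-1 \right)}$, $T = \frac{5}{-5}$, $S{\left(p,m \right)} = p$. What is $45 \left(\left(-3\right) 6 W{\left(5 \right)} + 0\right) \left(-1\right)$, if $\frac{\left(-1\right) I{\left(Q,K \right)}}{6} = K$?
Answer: $20250$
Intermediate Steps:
$I{\left(Q,K \right)} = - 6 K$
$T = -1$ ($T = 5 \left(- \frac{1}{5}\right) = -1$)
$W{\left(f \right)} = 30 - f$ ($W{\left(f \right)} = - f - -30 = - f + 30 = 30 - f$)
$45 \left(\left(-3\right) 6 W{\left(5 \right)} + 0\right) \left(-1\right) = 45 \left(\left(-3\right) 6 \left(30 - 5\right) + 0\right) \left(-1\right) = 45 \left(- 18 \left(30 - 5\right) + 0\right) \left(-1\right) = 45 \left(\left(-18\right) 25 + 0\right) \left(-1\right) = 45 \left(-450 + 0\right) \left(-1\right) = 45 \left(\left(-450\right) \left(-1\right)\right) = 45 \cdot 450 = 20250$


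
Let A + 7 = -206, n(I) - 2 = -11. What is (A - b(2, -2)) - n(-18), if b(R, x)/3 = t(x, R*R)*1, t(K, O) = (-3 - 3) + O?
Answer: -198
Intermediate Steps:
n(I) = -9 (n(I) = 2 - 11 = -9)
A = -213 (A = -7 - 206 = -213)
t(K, O) = -6 + O
b(R, x) = -18 + 3*R**2 (b(R, x) = 3*((-6 + R*R)*1) = 3*((-6 + R**2)*1) = 3*(-6 + R**2) = -18 + 3*R**2)
(A - b(2, -2)) - n(-18) = (-213 - (-18 + 3*2**2)) - 1*(-9) = (-213 - (-18 + 3*4)) + 9 = (-213 - (-18 + 12)) + 9 = (-213 - 1*(-6)) + 9 = (-213 + 6) + 9 = -207 + 9 = -198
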